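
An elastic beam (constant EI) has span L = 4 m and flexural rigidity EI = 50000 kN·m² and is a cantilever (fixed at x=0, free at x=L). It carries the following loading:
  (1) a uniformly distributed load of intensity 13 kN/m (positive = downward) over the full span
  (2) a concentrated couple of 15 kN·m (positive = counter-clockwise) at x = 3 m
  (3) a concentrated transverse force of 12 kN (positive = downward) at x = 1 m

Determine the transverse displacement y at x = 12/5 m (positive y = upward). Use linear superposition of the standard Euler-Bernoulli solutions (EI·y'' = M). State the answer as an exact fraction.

Load 1 — uniform load w=13 kN/m over full span:
  y_1 = -wx²(x²-4Lx+6L²)/(24EI) = -13·(12/5)²·((12/5)²-4·4·(12/5)+6·4²)/(24·50000) = -7722/1953125 m
Load 2 — applied couple M₀=15 kN·m at a=3 m (b=L-a=1):
  y_2 = M₀x²/(2EI)  [x≤a] = 15·(12/5)²/(2·50000) = 27/31250 m
Load 3 — point force P=12 kN at a=1 m (b=L-a=3):
  y_3 = -Pa²(3x-a)/(6EI)  [x>a] = -12·1²·(3·(12/5)-1)/(6·50000) = -31/125000 m
Superposition: y = Σ y_i = -52151/15625000 m ≈ -0.003338 m

y(12/5) = -52151/15625000 m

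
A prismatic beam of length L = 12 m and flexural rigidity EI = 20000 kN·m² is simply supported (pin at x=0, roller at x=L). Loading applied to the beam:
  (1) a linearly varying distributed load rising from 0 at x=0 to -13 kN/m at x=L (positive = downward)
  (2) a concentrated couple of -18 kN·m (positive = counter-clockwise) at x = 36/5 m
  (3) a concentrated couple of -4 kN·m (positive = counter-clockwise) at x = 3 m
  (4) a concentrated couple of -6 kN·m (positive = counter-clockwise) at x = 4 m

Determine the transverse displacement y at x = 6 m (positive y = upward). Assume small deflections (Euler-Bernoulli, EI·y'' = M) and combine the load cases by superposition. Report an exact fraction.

y(6) = 10977/125000 m

Load 1 — triangular load w₀=-13 kN/m (0→w₀ over full span):
  y_1 = -w₀x(7L⁴-10L²x²+3x⁴)/(360LEI) = -(-13)·6·(7·12⁴-10·12²·6²+3·6⁴)/(360·12·20000) = 351/4000 m
Load 2 — applied couple M₀=-18 kN·m at a=36/5 m (b=L-a=24/5):
  y_2 = (M₀x³/(6L)+C₁x)/EI  [x≤a] with C₁=M₀(3b²-L²)/(6L)=468/25 = ((-18)·6³/(6·12)+(468/25)·6)/20000 = 729/250000 m
Load 3 — applied couple M₀=-4 kN·m at a=3 m (b=L-a=9):
  y_3 = (M₀x³/(6L)-M₀(x-a)²/2+C₁x)/EI  [x>a] with C₁=M₀(3b²-L²)/(6L)=-11/2 = ((-4)·6³/(6·12)-(-4)·(6-3)²/2+(-11/2)·6)/20000 = -27/20000 m
Load 4 — applied couple M₀=-6 kN·m at a=4 m (b=L-a=8):
  y_4 = (M₀x³/(6L)-M₀(x-a)²/2+C₁x)/EI  [x>a] with C₁=M₀(3b²-L²)/(6L)=-4 = ((-6)·6³/(6·12)-(-6)·(6-4)²/2+(-4)·6)/20000 = -3/2000 m
Superposition: y = Σ y_i = 10977/125000 m ≈ 0.087816 m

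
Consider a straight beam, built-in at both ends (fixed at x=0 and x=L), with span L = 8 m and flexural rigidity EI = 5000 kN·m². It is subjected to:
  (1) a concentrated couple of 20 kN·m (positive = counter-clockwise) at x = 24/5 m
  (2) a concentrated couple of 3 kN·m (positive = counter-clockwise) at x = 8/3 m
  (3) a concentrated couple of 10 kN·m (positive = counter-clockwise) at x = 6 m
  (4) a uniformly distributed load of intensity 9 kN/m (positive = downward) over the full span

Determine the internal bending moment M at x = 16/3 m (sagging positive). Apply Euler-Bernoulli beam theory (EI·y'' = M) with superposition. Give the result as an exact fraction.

Load 1 — applied couple M₀=20 kN·m at a=24/5 m (b=L-a=16/5):
  M_1 = R_Ax - M_A - M₀  [x>a] with R_A=18/5, M_A=32/5 = (18/5)·(16/3) - (32/5) - 20 = -36/5 kN·m
Load 2 — applied couple M₀=3 kN·m at a=8/3 m (b=L-a=16/3):
  M_2 = R_Ax - M_A - M₀  [x>a] with R_A=1/2, M_A=0 = (1/2)·(16/3) - 0 - 3 = -1/3 kN·m
Load 3 — applied couple M₀=10 kN·m at a=6 m (b=L-a=2):
  M_3 = R_Ax - M_A  [x≤a] with R_A=45/32, M_A=25/8 = (45/32)·(16/3) - (25/8) = 35/8 kN·m
Load 4 — uniform load w=9 kN/m over full span:
  M_4 = wLx/2 - wL²/12 - wx²/2 = 9·8·(16/3)/2 - 9·8²/12 - 9·(16/3)²/2 = 16 kN·m
Superposition: M = Σ M_i = 1541/120 kN·m ≈ 12.841667 kN·m

M(16/3) = 1541/120 kN·m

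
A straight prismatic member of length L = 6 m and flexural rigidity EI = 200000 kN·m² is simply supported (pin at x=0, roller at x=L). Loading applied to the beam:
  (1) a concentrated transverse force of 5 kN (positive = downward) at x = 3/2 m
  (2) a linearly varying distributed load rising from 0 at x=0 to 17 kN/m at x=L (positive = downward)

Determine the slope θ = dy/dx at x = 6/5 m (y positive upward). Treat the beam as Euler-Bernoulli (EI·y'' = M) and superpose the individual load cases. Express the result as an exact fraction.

θ(6/5) = -1330971/4000000000 rad

Load 1 — point force P=5 kN at a=3/2 m (b=L-a=9/2):
  θ_1 = -Pb(L²-b²-3x²)/(6LEI)  [x≤a] = -5·(9/2)·(6²-(9/2)²-3·(6/5)²)/(6·6·200000) = -1143/32000000 rad
Load 2 — triangular load w₀=17 kN/m (0→w₀ over full span):
  θ_2 = -w₀(7L⁴-30L²x²+15x⁴)/(360LEI) = -17·(7·6⁴-30·6²·(6/5)²+15·(6/5)⁴)/(360·6·200000) = -4641/15625000 rad
Superposition: θ = Σ θ_i = -1330971/4000000000 rad ≈ -0.000333 rad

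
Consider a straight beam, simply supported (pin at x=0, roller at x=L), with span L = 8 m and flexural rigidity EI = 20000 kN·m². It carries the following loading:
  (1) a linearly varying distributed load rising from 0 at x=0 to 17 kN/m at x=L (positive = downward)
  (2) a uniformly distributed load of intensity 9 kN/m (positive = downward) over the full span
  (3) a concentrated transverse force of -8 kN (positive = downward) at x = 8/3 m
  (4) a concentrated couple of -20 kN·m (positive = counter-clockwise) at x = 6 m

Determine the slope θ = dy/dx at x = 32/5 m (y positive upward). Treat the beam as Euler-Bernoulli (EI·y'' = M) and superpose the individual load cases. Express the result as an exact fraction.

θ(32/5) = 12913459/1012500000 rad

Load 1 — triangular load w₀=17 kN/m (0→w₀ over full span):
  θ_1 = -w₀(7L⁴-30L²x²+15x⁴)/(360LEI) = -17·(7·8⁴-30·8²·(32/5)²+15·(32/5)⁴)/(360·8·20000) = 25738/3515625 rad
Load 2 — uniform load w=9 kN/m over full span:
  θ_2 = -w(L³-6Lx²+4x³)/(24EI) = -9·(8³-6·8·(32/5)²+4·(32/5)³)/(24·20000) = 594/78125 rad
Load 3 — point force P=-8 kN at a=8/3 m (b=L-a=16/3):
  θ_3 = -Pa(2L²-6Lx+3x²+a²)/(6LEI)  [x>a] = -(-8)·(8/3)·(2·8²-6·8·(32/5)+3·(32/5)²+(8/3)²)/(6·8·20000) = -1384/1265625 rad
Load 4 — applied couple M₀=-20 kN·m at a=6 m (b=L-a=2):
  θ_4 = (M₀x²/(2L)-M₀(x-a)+C₁)/EI  [x>a] with C₁=M₀(3b²-L²)/(6L)=65/3 = ((-20)·(32/5)²/(2·8)-(-20)·((32/5)-6)+(65/3))/20000 = -323/300000 rad
Superposition: θ = Σ θ_i = 12913459/1012500000 rad ≈ 0.012754 rad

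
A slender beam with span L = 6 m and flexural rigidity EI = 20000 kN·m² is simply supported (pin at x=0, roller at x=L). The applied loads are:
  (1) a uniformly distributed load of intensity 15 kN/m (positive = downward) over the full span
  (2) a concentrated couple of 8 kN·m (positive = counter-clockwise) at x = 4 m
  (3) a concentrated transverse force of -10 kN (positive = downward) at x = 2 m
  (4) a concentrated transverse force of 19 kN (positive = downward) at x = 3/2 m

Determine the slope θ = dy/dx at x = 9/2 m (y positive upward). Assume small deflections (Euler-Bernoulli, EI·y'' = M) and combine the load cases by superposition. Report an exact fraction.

Load 1 — uniform load w=15 kN/m over full span:
  θ_1 = -w(L³-6Lx²+4x³)/(24EI) = -15·(6³-6·6·(9/2)²+4·(9/2)³)/(24·20000) = 297/64000 rad
Load 2 — applied couple M₀=8 kN·m at a=4 m (b=L-a=2):
  θ_2 = (M₀x²/(2L)-M₀(x-a)+C₁)/EI  [x>a] with C₁=M₀(3b²-L²)/(6L)=-16/3 = (8·(9/2)²/(2·6)-8·((9/2)-4)+(-16/3))/20000 = 1/4800 rad
Load 3 — point force P=-10 kN at a=2 m (b=L-a=4):
  θ_3 = -Pa(2L²-6Lx+3x²+a²)/(6LEI)  [x>a] = -(-10)·2·(2·6²-6·6·(9/2)+3·(9/2)²+2²)/(6·6·20000) = -101/144000 rad
Load 4 — point force P=19 kN at a=3/2 m (b=L-a=9/2):
  θ_4 = -Pa(2L²-6Lx+3x²+a²)/(6LEI)  [x>a] = -19·(3/2)·(2·6²-6·6·(9/2)+3·(9/2)²+(3/2)²)/(6·6·20000) = 171/160000 rad
Superposition: θ = Σ θ_i = 15023/2880000 rad ≈ 0.005216 rad

θ(9/2) = 15023/2880000 rad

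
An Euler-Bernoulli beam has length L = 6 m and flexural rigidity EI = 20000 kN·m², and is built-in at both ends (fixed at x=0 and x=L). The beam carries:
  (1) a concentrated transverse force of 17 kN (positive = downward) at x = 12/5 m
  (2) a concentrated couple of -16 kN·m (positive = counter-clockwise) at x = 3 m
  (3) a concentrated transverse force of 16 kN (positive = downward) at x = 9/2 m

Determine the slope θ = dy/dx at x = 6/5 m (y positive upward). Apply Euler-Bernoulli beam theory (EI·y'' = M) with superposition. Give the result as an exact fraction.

Load 1 — point force P=17 kN at a=12/5 m (b=L-a=18/5):
  θ_1 = -Pb²x(2aL-(3a+b)x)/(2L³EI)  [x≤a] = -17·(18/5)²·(6/5)·(2·(12/5)·6-(3·(12/5)+(18/5))·(6/5))/(2·6³·20000) = -15147/31250000 rad
Load 2 — applied couple M₀=-16 kN·m at a=3 m (b=L-a=3):
  θ_2 = (R_Ax²/2 - M_Ax)/EI  [x≤a] with R_A=-4, M_A=-4 = ((-4)·(6/5)²/2 - (-4)·(6/5))/20000 = 3/31250 rad
Load 3 — point force P=16 kN at a=9/2 m (b=L-a=3/2):
  θ_3 = -Pb²x(2aL-(3a+b)x)/(2L³EI)  [x≤a] = -16·(3/2)²·(6/5)·(2·(9/2)·6-(3·(9/2)+(3/2))·(6/5))/(2·6³·20000) = -9/50000 rad
Superposition: θ = Σ θ_i = -4443/7812500 rad ≈ -0.000569 rad

θ(6/5) = -4443/7812500 rad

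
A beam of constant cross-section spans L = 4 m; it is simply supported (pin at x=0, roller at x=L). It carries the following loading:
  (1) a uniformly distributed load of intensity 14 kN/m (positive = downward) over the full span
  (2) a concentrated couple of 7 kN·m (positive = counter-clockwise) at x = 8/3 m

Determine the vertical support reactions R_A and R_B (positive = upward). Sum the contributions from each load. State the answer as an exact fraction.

R_A = 119/4 kN, R_B = 105/4 kN

Load 1 — uniform load w=14 kN/m over full span:
  R_A = wL/2 = 14·4/2 = 28 kN
  R_B = wL/2 = 14·4/2 = 28 kN
Load 2 — applied couple M₀=7 kN·m at a=8/3 m (b=L-a=4/3):
  R_A = M₀/L = 7/4 kN
  R_B = -M₀/L = -7/4 kN
Superposition: R_A = 119/4 kN, R_B = 105/4 kN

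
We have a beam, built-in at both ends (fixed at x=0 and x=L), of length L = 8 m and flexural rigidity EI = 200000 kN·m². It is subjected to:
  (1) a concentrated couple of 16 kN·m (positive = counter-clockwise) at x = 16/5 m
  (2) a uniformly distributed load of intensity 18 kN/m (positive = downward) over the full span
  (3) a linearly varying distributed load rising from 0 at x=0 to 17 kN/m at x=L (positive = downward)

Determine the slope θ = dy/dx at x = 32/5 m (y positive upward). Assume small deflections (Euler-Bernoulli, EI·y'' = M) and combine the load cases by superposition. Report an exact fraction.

Load 1 — applied couple M₀=16 kN·m at a=16/5 m (b=L-a=24/5):
  θ_1 = (R_Ax²/2 - M_Ax - M₀(x-a))/EI  [x>a] with R_A=72/25, M_A=48/25 = ((72/25)·(32/5)²/2 - (48/25)·(32/5) - 16·((32/5)-(16/5)))/200000 = -44/1953125 rad
Load 2 — uniform load w=18 kN/m over full span:
  θ_2 = -wx(L-x)(L-2x)/(12EI) = -18·(32/5)·(8-(32/5))·(8-2·(32/5))/(12·200000) = 144/390625 rad
Load 3 — triangular load w₀=17 kN/m (0→w₀ over full span):
  θ_3 = -w₀(2x(L-x)(L-2x)(x+2L)+x²(L-x)²)/(120LEI) = -17·(2·(32/5)·(8-(32/5))·(8-2·(32/5))·((32/5)+2·8)+(32/5)²·(8-(32/5))²)/(120·8·200000) = 1088/5859375 rad
Superposition: θ = Σ θ_i = 3116/5859375 rad ≈ 0.000532 rad

θ(32/5) = 3116/5859375 rad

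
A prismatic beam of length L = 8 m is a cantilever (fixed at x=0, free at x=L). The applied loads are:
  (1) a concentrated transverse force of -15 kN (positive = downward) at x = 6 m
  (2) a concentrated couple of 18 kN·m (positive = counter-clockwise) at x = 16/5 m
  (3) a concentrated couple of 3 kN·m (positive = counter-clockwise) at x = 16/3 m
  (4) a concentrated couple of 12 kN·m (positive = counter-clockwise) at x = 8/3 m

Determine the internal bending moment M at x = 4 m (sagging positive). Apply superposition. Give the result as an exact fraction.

Load 1 — point force P=-15 kN at a=6 m (b=L-a=2):
  M_1 = -P(a-x)  [x≤a] = -(-15)·(6-4) = 30 kN·m
Load 2 — applied couple M₀=18 kN·m at a=16/5 m (b=L-a=24/5):
  M_2 = 0  [x>a] = 0 kN·m
Load 3 — applied couple M₀=3 kN·m at a=16/3 m (b=L-a=8/3):
  M_3 = M₀  [x≤a] = 3 = 3 kN·m
Load 4 — applied couple M₀=12 kN·m at a=8/3 m (b=L-a=16/3):
  M_4 = 0  [x>a] = 0 kN·m
Superposition: M = Σ M_i = 33 kN·m ≈ 33.000000 kN·m

M(4) = 33 kN·m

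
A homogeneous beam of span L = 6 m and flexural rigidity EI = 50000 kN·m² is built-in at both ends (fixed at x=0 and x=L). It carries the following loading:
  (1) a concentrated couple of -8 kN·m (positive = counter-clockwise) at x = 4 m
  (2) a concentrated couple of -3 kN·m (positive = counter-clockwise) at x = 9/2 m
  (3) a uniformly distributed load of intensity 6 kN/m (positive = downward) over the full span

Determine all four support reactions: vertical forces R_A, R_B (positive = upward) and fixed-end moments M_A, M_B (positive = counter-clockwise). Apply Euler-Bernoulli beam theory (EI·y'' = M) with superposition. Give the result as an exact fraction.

R_A = 2255/144 kN, M_A = 691/48 kN·m, R_B = 2929/144 kN, M_B = -279/16 kN·m

Load 1 — applied couple M₀=-8 kN·m at a=4 m (b=L-a=2):
  R_A = 6M₀ab/L³ = 6·(-8)·4·2/6³ = -16/9 kN
  M_A = M₀b(2a-b)/L² = (-8)·2·(2·4-2)/6² = -8/3 kN·m
  R_B = -6M₀ab/L³ = -6·(-8)·4·2/6³ = 16/9 kN
  M_B = M₀a(2b-a)/L² = (-8)·4·(2·2-4)/6² = 0 kN·m
Load 2 — applied couple M₀=-3 kN·m at a=9/2 m (b=L-a=3/2):
  R_A = 6M₀ab/L³ = 6·(-3)·(9/2)·(3/2)/6³ = -9/16 kN
  M_A = M₀b(2a-b)/L² = (-3)·(3/2)·(2·(9/2)-(3/2))/6² = -15/16 kN·m
  R_B = -6M₀ab/L³ = -6·(-3)·(9/2)·(3/2)/6³ = 9/16 kN
  M_B = M₀a(2b-a)/L² = (-3)·(9/2)·(2·(3/2)-(9/2))/6² = 9/16 kN·m
Load 3 — uniform load w=6 kN/m over full span:
  R_A = wL/2 = 6·6/2 = 18 kN
  M_A = wL²/12 = 6·6²/12 = 18 kN·m
  R_B = wL/2 = 6·6/2 = 18 kN
  M_B = -wL²/12 = -6·6²/12 = -18 kN·m
Superposition: R_A = 2255/144 kN, M_A = 691/48 kN·m, R_B = 2929/144 kN, M_B = -279/16 kN·m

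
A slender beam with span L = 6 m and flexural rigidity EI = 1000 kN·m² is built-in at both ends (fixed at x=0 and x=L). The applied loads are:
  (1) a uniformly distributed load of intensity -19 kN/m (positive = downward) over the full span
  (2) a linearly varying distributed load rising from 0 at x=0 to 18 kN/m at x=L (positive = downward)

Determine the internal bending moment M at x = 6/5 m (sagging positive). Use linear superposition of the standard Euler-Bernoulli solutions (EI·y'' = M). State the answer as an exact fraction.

Load 1 — uniform load w=-19 kN/m over full span:
  M_1 = wLx/2 - wL²/12 - wx²/2 = (-19)·6·(6/5)/2 - (-19)·6²/12 - (-19)·(6/5)²/2 = 57/25 kN·m
Load 2 — triangular load w₀=18 kN/m (0→w₀ over full span):
  M_2 = 3w₀Lx/20 - w₀L²/30 - w₀x³/(6L) = 3·18·6·(6/5)/20 - 18·6²/30 - 18·(6/5)³/(6·6) = -378/125 kN·m
Superposition: M = Σ M_i = -93/125 kN·m ≈ -0.744000 kN·m

M(6/5) = -93/125 kN·m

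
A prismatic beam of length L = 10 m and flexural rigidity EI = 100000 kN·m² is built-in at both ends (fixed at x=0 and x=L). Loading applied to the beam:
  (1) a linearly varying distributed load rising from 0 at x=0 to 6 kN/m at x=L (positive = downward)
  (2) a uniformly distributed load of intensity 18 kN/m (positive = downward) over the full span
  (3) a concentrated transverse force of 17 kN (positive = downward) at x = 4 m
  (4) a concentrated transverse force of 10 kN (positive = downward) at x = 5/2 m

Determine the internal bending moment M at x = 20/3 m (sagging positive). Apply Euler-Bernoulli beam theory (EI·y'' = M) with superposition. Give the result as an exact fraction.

Load 1 — triangular load w₀=6 kN/m (0→w₀ over full span):
  M_1 = 3w₀Lx/20 - w₀L²/30 - w₀x³/(6L) = 3·6·10·(20/3)/20 - 6·10²/30 - 6·(20/3)³/(6·10) = 280/27 kN·m
Load 2 — uniform load w=18 kN/m over full span:
  M_2 = wLx/2 - wL²/12 - wx²/2 = 18·10·(20/3)/2 - 18·10²/12 - 18·(20/3)²/2 = 50 kN·m
Load 3 — point force P=17 kN at a=4 m (b=L-a=6):
  M_3 = Pa²(a+3b)(L-x)/L³ - Pa²b/L²  [x>a] = 17·4²·(4+3·6)·(10-(20/3))/10³ - 17·4²·6/10² = 272/75 kN·m
Load 4 — point force P=10 kN at a=5/2 m (b=L-a=15/2):
  M_4 = Pa²(a+3b)(L-x)/L³ - Pa²b/L²  [x>a] = 10·(5/2)²·((5/2)+3·(15/2))·(10-(20/3))/10³ - 10·(5/2)²·(15/2)/10² = 25/48 kN·m
Superposition: M = Σ M_i = 696793/10800 kN·m ≈ 64.517870 kN·m

M(20/3) = 696793/10800 kN·m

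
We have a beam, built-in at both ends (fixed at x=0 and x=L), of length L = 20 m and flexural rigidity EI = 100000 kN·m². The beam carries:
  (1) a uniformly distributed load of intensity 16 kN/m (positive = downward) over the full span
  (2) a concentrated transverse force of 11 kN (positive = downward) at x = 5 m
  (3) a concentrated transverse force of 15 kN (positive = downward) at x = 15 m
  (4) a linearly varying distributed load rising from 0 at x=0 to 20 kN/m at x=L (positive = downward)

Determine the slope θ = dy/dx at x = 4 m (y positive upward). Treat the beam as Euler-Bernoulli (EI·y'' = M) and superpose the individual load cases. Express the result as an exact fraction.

θ(4) = -41/2400 rad

Load 1 — uniform load w=16 kN/m over full span:
  θ_1 = -wx(L-x)(L-2x)/(12EI) = -16·4·(20-4)·(20-2·4)/(12·100000) = -32/3125 rad
Load 2 — point force P=11 kN at a=5 m (b=L-a=15):
  θ_2 = -Pb²x(2aL-(3a+b)x)/(2L³EI)  [x≤a] = -11·15²·4·(2·5·20-(3·5+15)·4)/(2·20³·100000) = -99/200000 rad
Load 3 — point force P=15 kN at a=15 m (b=L-a=5):
  θ_3 = -Pb²x(2aL-(3a+b)x)/(2L³EI)  [x≤a] = -15·5²·4·(2·15·20-(3·15+5)·4)/(2·20³·100000) = -3/8000 rad
Load 4 — triangular load w₀=20 kN/m (0→w₀ over full span):
  θ_4 = -w₀(2x(L-x)(L-2x)(x+2L)+x²(L-x)²)/(120LEI) = -20·(2·4·(20-4)·(20-2·4)·(4+2·20)+4²·(20-4)²)/(120·20·100000) = -56/9375 rad
Superposition: θ = Σ θ_i = -41/2400 rad ≈ -0.017083 rad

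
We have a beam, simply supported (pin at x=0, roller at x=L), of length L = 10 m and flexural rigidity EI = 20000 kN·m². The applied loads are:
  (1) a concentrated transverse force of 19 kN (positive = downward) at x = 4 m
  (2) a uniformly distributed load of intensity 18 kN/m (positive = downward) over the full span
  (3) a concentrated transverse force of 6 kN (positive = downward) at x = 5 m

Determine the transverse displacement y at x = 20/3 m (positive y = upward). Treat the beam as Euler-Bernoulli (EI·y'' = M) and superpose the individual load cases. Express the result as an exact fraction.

y(20/3) = -198553/1620000 m

Load 1 — point force P=19 kN at a=4 m (b=L-a=6):
  y_1 = -Pa(L-x)(2Lx-a²-x²)/(6LEI)  [x>a] = -19·4·(10-(20/3))·(2·10·(20/3)-4²-(20/3)²)/(6·10·20000) = -779/50625 m
Load 2 — uniform load w=18 kN/m over full span:
  y_2 = -wx(L³-2Lx²+x³)/(24EI) = -18·(20/3)·(10³-2·10·(20/3)²+(20/3)³)/(24·20000) = -11/108 m
Load 3 — point force P=6 kN at a=5 m (b=L-a=5):
  y_3 = -Pa(L-x)(2Lx-a²-x²)/(6LEI)  [x>a] = -6·5·(10-(20/3))·(2·10·(20/3)-5²-(20/3)²)/(6·10·20000) = -23/4320 m
Superposition: y = Σ y_i = -198553/1620000 m ≈ -0.122564 m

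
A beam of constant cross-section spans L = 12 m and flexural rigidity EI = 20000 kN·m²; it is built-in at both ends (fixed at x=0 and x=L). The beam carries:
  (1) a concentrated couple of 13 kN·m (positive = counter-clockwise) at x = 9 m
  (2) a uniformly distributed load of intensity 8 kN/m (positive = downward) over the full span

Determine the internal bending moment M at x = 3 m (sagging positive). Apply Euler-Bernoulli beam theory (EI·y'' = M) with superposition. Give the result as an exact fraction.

M(3) = 371/32 kN·m

Load 1 — applied couple M₀=13 kN·m at a=9 m (b=L-a=3):
  M_1 = R_Ax - M_A  [x≤a] with R_A=39/32, M_A=65/16 = (39/32)·3 - (65/16) = -13/32 kN·m
Load 2 — uniform load w=8 kN/m over full span:
  M_2 = wLx/2 - wL²/12 - wx²/2 = 8·12·3/2 - 8·12²/12 - 8·3²/2 = 12 kN·m
Superposition: M = Σ M_i = 371/32 kN·m ≈ 11.593750 kN·m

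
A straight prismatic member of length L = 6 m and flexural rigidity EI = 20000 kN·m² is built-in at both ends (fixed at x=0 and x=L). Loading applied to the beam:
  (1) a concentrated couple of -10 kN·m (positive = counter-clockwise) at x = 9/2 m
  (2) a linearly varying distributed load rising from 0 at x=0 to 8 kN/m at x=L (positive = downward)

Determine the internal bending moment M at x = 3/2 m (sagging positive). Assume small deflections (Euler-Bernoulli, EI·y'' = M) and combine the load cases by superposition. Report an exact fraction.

Load 1 — applied couple M₀=-10 kN·m at a=9/2 m (b=L-a=3/2):
  M_1 = R_Ax - M_A  [x≤a] with R_A=-15/8, M_A=-25/8 = (-15/8)·(3/2) - (-25/8) = 5/16 kN·m
Load 2 — triangular load w₀=8 kN/m (0→w₀ over full span):
  M_2 = 3w₀Lx/20 - w₀L²/30 - w₀x³/(6L) = 3·8·6·(3/2)/20 - 8·6²/30 - 8·(3/2)³/(6·6) = 9/20 kN·m
Superposition: M = Σ M_i = 61/80 kN·m ≈ 0.762500 kN·m

M(3/2) = 61/80 kN·m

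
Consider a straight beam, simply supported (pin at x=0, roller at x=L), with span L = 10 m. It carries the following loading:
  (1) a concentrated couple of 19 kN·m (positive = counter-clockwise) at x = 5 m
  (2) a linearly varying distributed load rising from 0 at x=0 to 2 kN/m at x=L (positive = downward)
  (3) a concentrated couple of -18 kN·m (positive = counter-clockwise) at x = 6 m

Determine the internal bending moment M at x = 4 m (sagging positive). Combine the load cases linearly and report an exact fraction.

M(4) = 58/5 kN·m

Load 1 — applied couple M₀=19 kN·m at a=5 m (b=L-a=5):
  M_1 = M₀x/L  [x≤a] = 19·4/10 = 38/5 kN·m
Load 2 — triangular load w₀=2 kN/m (0→w₀ over full span):
  M_2 = w₀Lx/6 - w₀x³/(6L) = 2·10·4/6 - 2·4³/(6·10) = 56/5 kN·m
Load 3 — applied couple M₀=-18 kN·m at a=6 m (b=L-a=4):
  M_3 = M₀x/L  [x≤a] = (-18)·4/10 = -36/5 kN·m
Superposition: M = Σ M_i = 58/5 kN·m ≈ 11.600000 kN·m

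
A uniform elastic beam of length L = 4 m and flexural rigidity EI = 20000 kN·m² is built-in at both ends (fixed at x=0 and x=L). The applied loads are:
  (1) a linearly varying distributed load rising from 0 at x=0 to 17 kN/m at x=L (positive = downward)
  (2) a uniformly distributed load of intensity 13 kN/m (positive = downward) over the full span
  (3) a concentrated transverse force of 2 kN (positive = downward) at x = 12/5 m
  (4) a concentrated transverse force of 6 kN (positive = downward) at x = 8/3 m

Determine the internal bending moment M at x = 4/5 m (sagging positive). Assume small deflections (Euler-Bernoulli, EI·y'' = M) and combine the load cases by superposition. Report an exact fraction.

M(4/5) = -1688/625 kN·m

Load 1 — triangular load w₀=17 kN/m (0→w₀ over full span):
  M_1 = 3w₀Lx/20 - w₀L²/30 - w₀x³/(6L) = 3·17·4·(4/5)/20 - 17·4²/30 - 17·(4/5)³/(6·4) = -476/375 kN·m
Load 2 — uniform load w=13 kN/m over full span:
  M_2 = wLx/2 - wL²/12 - wx²/2 = 13·4·(4/5)/2 - 13·4²/12 - 13·(4/5)²/2 = -52/75 kN·m
Load 3 — point force P=2 kN at a=12/5 m (b=L-a=8/5):
  M_3 = Pb²(3a+b)x/L³ - Pab²/L²  [x≤a] = 2·(8/5)²·(3·(12/5)+(8/5))·(4/5)/4³ - 2·(12/5)·(8/5)²/4² = -128/625 kN·m
Load 4 — point force P=6 kN at a=8/3 m (b=L-a=4/3):
  M_4 = Pb²(3a+b)x/L³ - Pab²/L²  [x≤a] = 6·(4/3)²·(3·(8/3)+(4/3))·(4/5)/4³ - 6·(8/3)·(4/3)²/4² = -8/15 kN·m
Superposition: M = Σ M_i = -1688/625 kN·m ≈ -2.700800 kN·m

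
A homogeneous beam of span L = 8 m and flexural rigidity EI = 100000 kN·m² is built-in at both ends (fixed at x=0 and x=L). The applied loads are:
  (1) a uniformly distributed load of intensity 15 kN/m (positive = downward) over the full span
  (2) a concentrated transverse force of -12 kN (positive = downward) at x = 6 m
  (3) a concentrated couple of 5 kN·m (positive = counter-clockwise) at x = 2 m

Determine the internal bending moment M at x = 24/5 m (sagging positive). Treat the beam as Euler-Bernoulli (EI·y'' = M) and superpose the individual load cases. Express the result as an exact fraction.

M(24/5) = 2401/80 kN·m

Load 1 — uniform load w=15 kN/m over full span:
  M_1 = wLx/2 - wL²/12 - wx²/2 = 15·8·(24/5)/2 - 15·8²/12 - 15·(24/5)²/2 = 176/5 kN·m
Load 2 — point force P=-12 kN at a=6 m (b=L-a=2):
  M_2 = Pb²(3a+b)x/L³ - Pab²/L²  [x≤a] = (-12)·2²·(3·6+2)·(24/5)/8³ - (-12)·6·2²/8² = -9/2 kN·m
Load 3 — applied couple M₀=5 kN·m at a=2 m (b=L-a=6):
  M_3 = R_Ax - M_A - M₀  [x>a] with R_A=45/64, M_A=-15/16 = (45/64)·(24/5) - (-15/16) - 5 = -11/16 kN·m
Superposition: M = Σ M_i = 2401/80 kN·m ≈ 30.012500 kN·m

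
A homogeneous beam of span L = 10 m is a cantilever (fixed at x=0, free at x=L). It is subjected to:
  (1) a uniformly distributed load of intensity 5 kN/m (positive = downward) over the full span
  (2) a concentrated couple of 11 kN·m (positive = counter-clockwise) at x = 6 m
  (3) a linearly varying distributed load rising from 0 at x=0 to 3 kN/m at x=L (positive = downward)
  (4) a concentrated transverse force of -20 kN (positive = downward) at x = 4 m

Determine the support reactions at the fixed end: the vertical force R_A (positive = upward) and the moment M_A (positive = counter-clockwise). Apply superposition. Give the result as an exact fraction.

R_A = 45 kN, M_A = 259 kN·m

Load 1 — uniform load w=5 kN/m over full span:
  R_A = wL = 5·10 = 50 kN
  M_A = wL²/2 = 5·10²/2 = 250 kN·m
Load 2 — applied couple M₀=11 kN·m at a=6 m (b=L-a=4):
  R_A = 0 kN
  M_A = -M₀ = -11 kN·m
Load 3 — triangular load w₀=3 kN/m (0→w₀ over full span):
  R_A = w₀L/2 = 3·10/2 = 15 kN
  M_A = w₀L²/3 = 3·10²/3 = 100 kN·m
Load 4 — point force P=-20 kN at a=4 m (b=L-a=6):
  R_A = P = (-20) = -20 kN
  M_A = Pa = (-20)·4 = -80 kN·m
Superposition: R_A = 45 kN, M_A = 259 kN·m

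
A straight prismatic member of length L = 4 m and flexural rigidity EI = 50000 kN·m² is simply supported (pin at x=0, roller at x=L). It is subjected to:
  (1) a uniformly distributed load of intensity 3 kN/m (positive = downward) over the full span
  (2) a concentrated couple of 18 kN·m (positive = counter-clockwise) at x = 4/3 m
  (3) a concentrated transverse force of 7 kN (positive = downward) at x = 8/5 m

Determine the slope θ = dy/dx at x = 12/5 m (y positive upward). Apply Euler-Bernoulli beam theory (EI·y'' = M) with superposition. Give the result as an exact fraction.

Load 1 — uniform load w=3 kN/m over full span:
  θ_1 = -w(L³-6Lx²+4x³)/(24EI) = -3·(4³-6·4·(12/5)²+4·(12/5)³)/(24·50000) = 37/781250 rad
Load 2 — applied couple M₀=18 kN·m at a=4/3 m (b=L-a=8/3):
  θ_2 = (M₀x²/(2L)-M₀(x-a)+C₁)/EI  [x>a] with C₁=M₀(3b²-L²)/(6L)=4 = (18·(12/5)²/(2·4)-18·((12/5)-(4/3))+4)/50000 = -7/156250 rad
Load 3 — point force P=7 kN at a=8/5 m (b=L-a=12/5):
  θ_3 = -Pa(2L²-6Lx+3x²+a²)/(6LEI)  [x>a] = -7·(8/5)·(2·4²-6·4·(12/5)+3·(12/5)²+(8/5)²)/(6·4·50000) = 21/390625 rad
Superposition: θ = Σ θ_i = 22/390625 rad ≈ 0.000056 rad

θ(12/5) = 22/390625 rad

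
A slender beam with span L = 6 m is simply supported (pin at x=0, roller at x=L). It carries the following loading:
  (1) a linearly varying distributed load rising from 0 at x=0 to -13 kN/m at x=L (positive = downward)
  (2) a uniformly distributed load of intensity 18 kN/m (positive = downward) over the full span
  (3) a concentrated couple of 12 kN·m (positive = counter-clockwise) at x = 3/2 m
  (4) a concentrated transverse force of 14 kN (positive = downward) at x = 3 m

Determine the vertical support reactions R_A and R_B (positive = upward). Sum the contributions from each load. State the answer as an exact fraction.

R_A = 50 kN, R_B = 33 kN

Load 1 — triangular load w₀=-13 kN/m (0→w₀ over full span):
  R_A = w₀L/6 = (-13)·6/6 = -13 kN
  R_B = w₀L/3 = (-13)·6/3 = -26 kN
Load 2 — uniform load w=18 kN/m over full span:
  R_A = wL/2 = 18·6/2 = 54 kN
  R_B = wL/2 = 18·6/2 = 54 kN
Load 3 — applied couple M₀=12 kN·m at a=3/2 m (b=L-a=9/2):
  R_A = M₀/L = 12/6 = 2 kN
  R_B = -M₀/L = -12/6 = -2 kN
Load 4 — point force P=14 kN at a=3 m (b=L-a=3):
  R_A = Pb/L = 14·3/6 = 7 kN
  R_B = Pa/L = 14·3/6 = 7 kN
Superposition: R_A = 50 kN, R_B = 33 kN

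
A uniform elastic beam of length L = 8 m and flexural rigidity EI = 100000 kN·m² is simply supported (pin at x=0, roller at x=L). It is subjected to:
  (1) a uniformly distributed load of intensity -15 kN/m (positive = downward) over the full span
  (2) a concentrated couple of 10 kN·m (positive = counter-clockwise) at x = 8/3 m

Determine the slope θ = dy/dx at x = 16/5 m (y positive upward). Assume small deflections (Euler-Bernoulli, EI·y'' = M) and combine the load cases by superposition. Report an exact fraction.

θ(16/5) = 2819/2812500 rad

Load 1 — uniform load w=-15 kN/m over full span:
  θ_1 = -w(L³-6Lx²+4x³)/(24EI) = -(-15)·(8³-6·8·(16/5)²+4·(16/5)³)/(24·100000) = 74/78125 rad
Load 2 — applied couple M₀=10 kN·m at a=8/3 m (b=L-a=16/3):
  θ_2 = (M₀x²/(2L)-M₀(x-a)+C₁)/EI  [x>a] with C₁=M₀(3b²-L²)/(6L)=40/9 = (10·(16/5)²/(2·8)-10·((16/5)-(8/3))+(40/9))/100000 = 31/562500 rad
Superposition: θ = Σ θ_i = 2819/2812500 rad ≈ 0.001002 rad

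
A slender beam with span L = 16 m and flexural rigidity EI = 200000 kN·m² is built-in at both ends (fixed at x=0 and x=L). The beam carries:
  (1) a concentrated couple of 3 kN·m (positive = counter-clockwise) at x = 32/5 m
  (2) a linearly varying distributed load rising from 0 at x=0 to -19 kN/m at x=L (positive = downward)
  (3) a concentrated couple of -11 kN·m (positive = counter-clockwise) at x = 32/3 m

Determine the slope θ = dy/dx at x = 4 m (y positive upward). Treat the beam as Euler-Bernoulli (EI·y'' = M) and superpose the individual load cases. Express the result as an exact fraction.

θ(4) = 11417/7500000 rad

Load 1 — applied couple M₀=3 kN·m at a=32/5 m (b=L-a=48/5):
  θ_1 = (R_Ax²/2 - M_Ax)/EI  [x≤a] with R_A=27/100, M_A=9/25 = ((27/100)·4²/2 - (9/25)·4)/200000 = 9/2500000 rad
Load 2 — triangular load w₀=-19 kN/m (0→w₀ over full span):
  θ_2 = -w₀(2x(L-x)(L-2x)(x+2L)+x²(L-x)²)/(120LEI) = -(-19)·(2·4·(16-4)·(16-2·4)·(4+2·16)+4²·(16-4)²)/(120·16·200000) = 741/500000 rad
Load 3 — applied couple M₀=-11 kN·m at a=32/3 m (b=L-a=16/3):
  θ_3 = (R_Ax²/2 - M_Ax)/EI  [x≤a] with R_A=-11/12, M_A=-11/3 = ((-11/12)·4²/2 - (-11/3)·4)/200000 = 11/300000 rad
Superposition: θ = Σ θ_i = 11417/7500000 rad ≈ 0.001522 rad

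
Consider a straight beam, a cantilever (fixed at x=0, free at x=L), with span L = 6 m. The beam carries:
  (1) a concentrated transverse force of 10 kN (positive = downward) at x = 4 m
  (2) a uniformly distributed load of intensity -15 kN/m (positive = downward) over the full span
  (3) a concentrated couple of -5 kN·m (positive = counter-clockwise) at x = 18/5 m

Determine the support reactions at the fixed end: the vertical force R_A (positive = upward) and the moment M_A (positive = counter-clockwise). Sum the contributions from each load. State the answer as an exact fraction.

R_A = -80 kN, M_A = -225 kN·m

Load 1 — point force P=10 kN at a=4 m (b=L-a=2):
  R_A = P = 10 kN
  M_A = Pa = 10·4 = 40 kN·m
Load 2 — uniform load w=-15 kN/m over full span:
  R_A = wL = (-15)·6 = -90 kN
  M_A = wL²/2 = (-15)·6²/2 = -270 kN·m
Load 3 — applied couple M₀=-5 kN·m at a=18/5 m (b=L-a=12/5):
  R_A = 0 kN
  M_A = -M₀ = -(-5) = 5 kN·m
Superposition: R_A = -80 kN, M_A = -225 kN·m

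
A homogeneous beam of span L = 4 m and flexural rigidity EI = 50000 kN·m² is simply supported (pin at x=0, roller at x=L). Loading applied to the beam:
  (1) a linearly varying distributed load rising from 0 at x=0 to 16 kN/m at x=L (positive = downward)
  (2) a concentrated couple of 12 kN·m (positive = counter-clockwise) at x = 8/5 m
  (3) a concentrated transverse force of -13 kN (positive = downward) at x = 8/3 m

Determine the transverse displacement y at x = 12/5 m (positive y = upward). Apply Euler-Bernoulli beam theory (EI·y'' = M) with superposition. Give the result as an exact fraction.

y(12/5) = -173734/1318359375 m

Load 1 — triangular load w₀=16 kN/m (0→w₀ over full span):
  y_1 = -w₀x(7L⁴-10L²x²+3x⁴)/(360LEI) = -16·(12/5)·(7·4⁴-10·4²·(12/5)²+3·(12/5)⁴)/(360·4·50000) = -75776/146484375 m
Load 2 — applied couple M₀=12 kN·m at a=8/5 m (b=L-a=12/5):
  y_2 = (M₀x³/(6L)-M₀(x-a)²/2+C₁x)/EI  [x>a] with C₁=M₀(3b²-L²)/(6L)=16/25 = (12·(12/5)³/(6·4)-12·((12/5)-(8/5))²/2+(16/25)·(12/5))/50000 = 36/390625 m
Load 3 — point force P=-13 kN at a=8/3 m (b=L-a=4/3):
  y_3 = -Pbx(L²-b²-x²)/(6LEI)  [x≤a] = -(-13)·(4/3)·(12/5)·(4²-(4/3)²-(12/5)²)/(6·4·50000) = 3094/10546875 m
Superposition: y = Σ y_i = -173734/1318359375 m ≈ -0.000132 m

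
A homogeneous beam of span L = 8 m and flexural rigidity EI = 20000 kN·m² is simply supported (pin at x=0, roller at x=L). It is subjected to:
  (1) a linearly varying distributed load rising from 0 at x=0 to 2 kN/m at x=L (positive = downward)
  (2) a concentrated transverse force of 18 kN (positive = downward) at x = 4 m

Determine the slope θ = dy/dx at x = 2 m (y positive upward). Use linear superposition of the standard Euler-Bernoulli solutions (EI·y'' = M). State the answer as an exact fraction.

θ(2) = -6187/1800000 rad

Load 1 — triangular load w₀=2 kN/m (0→w₀ over full span):
  θ_1 = -w₀(7L⁴-30L²x²+15x⁴)/(360LEI) = -2·(7·8⁴-30·8²·2²+15·2⁴)/(360·8·20000) = -1327/1800000 rad
Load 2 — point force P=18 kN at a=4 m (b=L-a=4):
  θ_2 = -Pb(L²-b²-3x²)/(6LEI)  [x≤a] = -18·4·(8²-4²-3·2²)/(6·8·20000) = -27/10000 rad
Superposition: θ = Σ θ_i = -6187/1800000 rad ≈ -0.003437 rad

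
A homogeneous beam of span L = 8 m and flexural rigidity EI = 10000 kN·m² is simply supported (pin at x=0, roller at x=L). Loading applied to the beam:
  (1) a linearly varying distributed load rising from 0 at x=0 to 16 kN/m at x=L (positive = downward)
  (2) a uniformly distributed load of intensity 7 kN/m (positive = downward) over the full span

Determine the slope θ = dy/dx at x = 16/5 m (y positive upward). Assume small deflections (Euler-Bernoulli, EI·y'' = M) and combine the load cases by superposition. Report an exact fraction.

Load 1 — triangular load w₀=16 kN/m (0→w₀ over full span):
  θ_1 = -w₀(7L⁴-30L²x²+15x⁴)/(360LEI) = -16·(7·8⁴-30·8²·(16/5)²+15·(16/5)⁴)/(360·8·10000) = -20672/3515625 rad
Load 2 — uniform load w=7 kN/m over full span:
  θ_2 = -w(L³-6Lx²+4x³)/(24EI) = -7·(8³-6·8·(16/5)²+4·(16/5)³)/(24·10000) = -1036/234375 rad
Superposition: θ = Σ θ_i = -36212/3515625 rad ≈ -0.010300 rad

θ(16/5) = -36212/3515625 rad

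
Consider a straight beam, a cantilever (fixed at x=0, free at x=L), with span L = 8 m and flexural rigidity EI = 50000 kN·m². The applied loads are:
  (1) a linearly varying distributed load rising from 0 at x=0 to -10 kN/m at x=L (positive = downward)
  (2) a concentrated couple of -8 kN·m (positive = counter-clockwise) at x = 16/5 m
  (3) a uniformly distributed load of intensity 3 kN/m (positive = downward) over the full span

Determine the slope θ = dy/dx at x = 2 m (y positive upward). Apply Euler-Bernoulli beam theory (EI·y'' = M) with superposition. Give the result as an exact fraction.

θ(2) = 367/100000 rad

Load 1 — triangular load w₀=-10 kN/m (0→w₀ over full span):
  θ_1 = (w₀Lx²/4-w₀L²x/3-w₀x⁴/(24L))/EI = ((-10)·8·2²/4-(-10)·8²·2/3-(-10)·2⁴/(24·8))/50000 = 139/20000 rad
Load 2 — applied couple M₀=-8 kN·m at a=16/5 m (b=L-a=24/5):
  θ_2 = M₀x/EI  [x≤a] = (-8)·2/50000 = -1/3125 rad
Load 3 — uniform load w=3 kN/m over full span:
  θ_3 = -wx(x²-3Lx+3L²)/(6EI) = -3·2·(2²-3·8·2+3·8²)/(6·50000) = -37/12500 rad
Superposition: θ = Σ θ_i = 367/100000 rad ≈ 0.003670 rad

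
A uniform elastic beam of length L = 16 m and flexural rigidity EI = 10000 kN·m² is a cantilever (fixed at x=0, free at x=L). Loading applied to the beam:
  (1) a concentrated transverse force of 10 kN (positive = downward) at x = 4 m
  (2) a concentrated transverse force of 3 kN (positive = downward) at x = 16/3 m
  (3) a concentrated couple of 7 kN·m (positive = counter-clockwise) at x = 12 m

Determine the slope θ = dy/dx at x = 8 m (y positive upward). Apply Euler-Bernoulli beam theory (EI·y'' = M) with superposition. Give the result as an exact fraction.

θ(8) = -1/150 rad

Load 1 — point force P=10 kN at a=4 m (b=L-a=12):
  θ_1 = -Pa²/(2EI)  [x>a] = -10·4²/(2·10000) = -1/125 rad
Load 2 — point force P=3 kN at a=16/3 m (b=L-a=32/3):
  θ_2 = -Pa²/(2EI)  [x>a] = -3·(16/3)²/(2·10000) = -8/1875 rad
Load 3 — applied couple M₀=7 kN·m at a=12 m (b=L-a=4):
  θ_3 = M₀x/EI  [x≤a] = 7·8/10000 = 7/1250 rad
Superposition: θ = Σ θ_i = -1/150 rad ≈ -0.006667 rad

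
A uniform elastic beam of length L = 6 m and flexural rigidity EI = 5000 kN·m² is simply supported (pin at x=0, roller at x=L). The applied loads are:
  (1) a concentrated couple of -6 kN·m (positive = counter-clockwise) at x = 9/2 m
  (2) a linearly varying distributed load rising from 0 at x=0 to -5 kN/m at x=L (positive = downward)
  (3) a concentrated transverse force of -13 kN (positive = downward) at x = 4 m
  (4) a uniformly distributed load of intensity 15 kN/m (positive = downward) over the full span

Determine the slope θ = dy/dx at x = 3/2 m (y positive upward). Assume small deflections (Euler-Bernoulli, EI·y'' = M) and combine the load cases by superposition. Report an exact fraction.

Load 1 — applied couple M₀=-6 kN·m at a=9/2 m (b=L-a=3/2):
  θ_1 = (M₀x²/(2L)+C₁)/EI  [x≤a] with C₁=M₀(3b²-L²)/(6L)=39/8 = ((-6)·(3/2)²/(2·6)+(39/8))/5000 = 3/4000 rad
Load 2 — triangular load w₀=-5 kN/m (0→w₀ over full span):
  θ_2 = -w₀(7L⁴-30L²x²+15x⁴)/(360LEI) = -(-5)·(7·6⁴-30·6²·(3/2)²+15·(3/2)⁴)/(360·6·5000) = 3981/1280000 rad
Load 3 — point force P=-13 kN at a=4 m (b=L-a=2):
  θ_3 = -Pb(L²-b²-3x²)/(6LEI)  [x≤a] = -(-13)·2·(6²-2²-3·(3/2)²)/(6·6·5000) = 1313/360000 rad
Load 4 — uniform load w=15 kN/m over full span:
  θ_4 = -w(L³-6Lx²+4x³)/(24EI) = -15·(6³-6·6·(3/2)²+4·(3/2)³)/(24·5000) = -297/16000 rad
Superposition: θ = Σ θ_i = -25471/2304000 rad ≈ -0.011055 rad

θ(3/2) = -25471/2304000 rad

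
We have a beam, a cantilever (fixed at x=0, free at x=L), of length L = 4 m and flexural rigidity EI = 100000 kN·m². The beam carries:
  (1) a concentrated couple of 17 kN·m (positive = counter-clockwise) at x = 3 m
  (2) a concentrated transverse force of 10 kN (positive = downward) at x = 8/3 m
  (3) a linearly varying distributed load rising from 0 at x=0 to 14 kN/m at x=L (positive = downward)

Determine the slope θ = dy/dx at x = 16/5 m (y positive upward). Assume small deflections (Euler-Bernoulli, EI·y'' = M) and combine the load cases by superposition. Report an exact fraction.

Load 1 — applied couple M₀=17 kN·m at a=3 m (b=L-a=1):
  θ_1 = M₀a/EI  [x>a] = 17·3/100000 = 51/100000 rad
Load 2 — point force P=10 kN at a=8/3 m (b=L-a=4/3):
  θ_2 = -Pa²/(2EI)  [x>a] = -10·(8/3)²/(2·100000) = -2/5625 rad
Load 3 — triangular load w₀=14 kN/m (0→w₀ over full span):
  θ_3 = (w₀Lx²/4-w₀L²x/3-w₀x⁴/(24L))/EI = (14·4·(16/5)²/4-14·4²·(16/5)/3-14·(16/5)⁴/(24·4))/100000 = -6496/5859375 rad
Superposition: θ = Σ θ_i = -536741/562500000 rad ≈ -0.000954 rad

θ(16/5) = -536741/562500000 rad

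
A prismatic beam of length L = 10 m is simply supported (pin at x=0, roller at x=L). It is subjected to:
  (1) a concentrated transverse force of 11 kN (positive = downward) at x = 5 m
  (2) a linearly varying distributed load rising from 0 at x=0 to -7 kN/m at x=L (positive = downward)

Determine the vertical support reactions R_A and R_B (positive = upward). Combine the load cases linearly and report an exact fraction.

R_A = -37/6 kN, R_B = -107/6 kN

Load 1 — point force P=11 kN at a=5 m (b=L-a=5):
  R_A = Pb/L = 11·5/10 = 11/2 kN
  R_B = Pa/L = 11·5/10 = 11/2 kN
Load 2 — triangular load w₀=-7 kN/m (0→w₀ over full span):
  R_A = w₀L/6 = (-7)·10/6 = -35/3 kN
  R_B = w₀L/3 = (-7)·10/3 = -70/3 kN
Superposition: R_A = -37/6 kN, R_B = -107/6 kN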